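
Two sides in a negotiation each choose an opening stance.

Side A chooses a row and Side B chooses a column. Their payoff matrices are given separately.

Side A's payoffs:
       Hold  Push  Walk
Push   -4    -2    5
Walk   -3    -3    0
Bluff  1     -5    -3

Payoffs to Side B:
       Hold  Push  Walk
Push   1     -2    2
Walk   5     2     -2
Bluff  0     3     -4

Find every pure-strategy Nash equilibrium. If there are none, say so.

Pure NE: (Push, Walk)

Mark each player's best response to every combination of opponents' strategies; a profile where every player is best-responding is a pure Nash equilibrium.
Side A against Hold: payoffs -4, -3, 1 → best response Bluff.
Side A against Push: payoffs -2, -3, -5 → best response Push.
Side A against Walk: payoffs 5, 0, -3 → best response Push.
Side B against Push: payoffs 1, -2, 2 → best response Walk.
Side B against Walk: payoffs 5, 2, -2 → best response Hold.
Side B against Bluff: payoffs 0, 3, -4 → best response Push.
Mutual best responses: (Push, Walk).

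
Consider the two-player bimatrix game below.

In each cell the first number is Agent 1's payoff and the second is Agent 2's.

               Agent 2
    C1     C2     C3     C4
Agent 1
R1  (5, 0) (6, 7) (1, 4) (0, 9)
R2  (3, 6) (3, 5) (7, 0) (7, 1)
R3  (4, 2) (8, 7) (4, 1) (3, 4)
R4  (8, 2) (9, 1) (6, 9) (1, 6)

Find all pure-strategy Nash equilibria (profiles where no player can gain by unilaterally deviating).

No pure-strategy Nash equilibrium.

Check each profile: it is a Nash equilibrium iff no player can strictly gain by switching unilaterally.
(R1, C1): Agent 1 can switch to R4 (5 → 8). Not NE.
(R1, C2): Agent 1 can switch to R3 (6 → 8). Not NE.
(R1, C3): Agent 1 can switch to R2 (1 → 7). Not NE.
(R1, C4): Agent 1 can switch to R2 (0 → 7). Not NE.
(R2, C1): Agent 1 can switch to R1 (3 → 5). Not NE.
(R2, C2): Agent 1 can switch to R1 (3 → 6). Not NE.
(R2, C3): Agent 2 can switch to C1 (0 → 6). Not NE.
(R2, C4): Agent 2 can switch to C1 (1 → 6). Not NE.
(R3, C1): Agent 1 can switch to R1 (4 → 5). Not NE.
(R3, C2): Agent 1 can switch to R4 (8 → 9). Not NE.
(R3, C3): Agent 1 can switch to R2 (4 → 7). Not NE.
(R3, C4): Agent 1 can switch to R2 (3 → 7). Not NE.
(The remaining 4 profiles each have a profitable deviation by the same check.)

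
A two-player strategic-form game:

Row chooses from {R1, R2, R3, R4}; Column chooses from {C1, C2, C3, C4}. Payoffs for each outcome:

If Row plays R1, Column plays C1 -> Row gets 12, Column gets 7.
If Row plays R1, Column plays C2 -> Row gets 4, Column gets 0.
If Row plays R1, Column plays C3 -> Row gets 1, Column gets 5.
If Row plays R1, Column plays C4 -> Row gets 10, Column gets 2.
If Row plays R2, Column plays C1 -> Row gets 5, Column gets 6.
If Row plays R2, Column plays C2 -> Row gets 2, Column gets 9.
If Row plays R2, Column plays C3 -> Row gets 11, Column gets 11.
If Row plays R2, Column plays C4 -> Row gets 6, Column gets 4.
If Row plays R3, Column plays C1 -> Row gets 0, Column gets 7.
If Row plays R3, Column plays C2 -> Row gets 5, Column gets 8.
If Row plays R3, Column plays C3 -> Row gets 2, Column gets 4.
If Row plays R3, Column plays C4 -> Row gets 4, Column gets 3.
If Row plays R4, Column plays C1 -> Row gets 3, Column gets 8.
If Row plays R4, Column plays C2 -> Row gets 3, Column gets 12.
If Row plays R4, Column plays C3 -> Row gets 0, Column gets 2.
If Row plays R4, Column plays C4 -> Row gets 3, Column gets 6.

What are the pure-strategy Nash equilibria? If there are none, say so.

(R1, C1), (R2, C3), (R3, C2)

For each player, find the best response to each opponent profile; mutual best responses are the pure NE.
Row against C1: payoffs 12, 5, 0, 3 → best response R1.
Row against C2: payoffs 4, 2, 5, 3 → best response R3.
Row against C3: payoffs 1, 11, 2, 0 → best response R2.
Row against C4: payoffs 10, 6, 4, 3 → best response R1.
Column against R1: payoffs 7, 0, 5, 2 → best response C1.
Column against R2: payoffs 6, 9, 11, 4 → best response C3.
Column against R3: payoffs 7, 8, 4, 3 → best response C2.
Column against R4: payoffs 8, 12, 2, 6 → best response C2.
Mutual best responses: (R1, C1); (R2, C3); (R3, C2).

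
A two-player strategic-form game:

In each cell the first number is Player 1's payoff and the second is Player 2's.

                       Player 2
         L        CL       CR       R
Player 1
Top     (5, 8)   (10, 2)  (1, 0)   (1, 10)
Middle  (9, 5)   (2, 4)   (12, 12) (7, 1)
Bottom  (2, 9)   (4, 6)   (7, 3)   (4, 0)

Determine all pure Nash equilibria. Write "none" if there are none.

For each strategy profile, look for a profitable unilateral deviation.
(Top, L): Player 1 can switch to Middle (5 → 9). Not NE.
(Top, CL): Player 2 can switch to L (2 → 8). Not NE.
(Top, CR): Player 1 can switch to Middle (1 → 12). Not NE.
(Top, R): Player 1 can switch to Middle (1 → 7). Not NE.
(Middle, L): Player 2 can switch to CR (5 → 12). Not NE.
(Middle, CL): Player 1 can switch to Top (2 → 10). Not NE.
(Middle, CR): Player 1 gets 12, best alternative 7; Player 2 gets 12, best alternative 5. No profitable deviation — NE.
(Middle, R): Player 2 can switch to L (1 → 5). Not NE.
(Bottom, L): Player 1 can switch to Top (2 → 5). Not NE.
(The remaining 3 profiles each have a profitable deviation by the same check.)

(Middle, CR)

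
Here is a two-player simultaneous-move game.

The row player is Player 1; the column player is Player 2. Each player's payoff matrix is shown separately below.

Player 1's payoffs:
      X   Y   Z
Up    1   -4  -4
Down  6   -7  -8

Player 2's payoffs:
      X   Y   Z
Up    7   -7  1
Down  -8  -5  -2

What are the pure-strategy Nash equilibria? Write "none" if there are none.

This game has no pure Nash equilibrium.

Player 1 against X: payoffs 1, 6 → best response Down.
Player 1 against Y: payoffs -4, -7 → best response Up.
Player 1 against Z: payoffs -4, -8 → best response Up.
Player 2 against Up: payoffs 7, -7, 1 → best response X.
Player 2 against Down: payoffs -8, -5, -2 → best response Z.
No profile is a mutual best response for all players.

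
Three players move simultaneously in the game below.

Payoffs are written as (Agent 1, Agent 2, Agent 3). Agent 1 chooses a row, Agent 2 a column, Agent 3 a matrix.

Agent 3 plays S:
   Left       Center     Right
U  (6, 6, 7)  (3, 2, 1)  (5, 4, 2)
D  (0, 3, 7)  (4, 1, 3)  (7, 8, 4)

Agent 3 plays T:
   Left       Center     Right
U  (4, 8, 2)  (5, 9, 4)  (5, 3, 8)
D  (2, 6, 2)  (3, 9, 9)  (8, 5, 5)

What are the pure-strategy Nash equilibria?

Pure-strategy Nash equilibria: (U, Left, S); (U, Center, T)

(U, Left, S): Agent 1 gets 6, best alternative 0; Agent 2 gets 6, best alternative 4; Agent 3 gets 7, best alternative 2. No profitable deviation — NE.
(U, Left, T): Agent 2 can switch to Center (8 → 9). Not NE.
(U, Center, S): Agent 1 can switch to D (3 → 4). Not NE.
(U, Center, T): Agent 1 gets 5, best alternative 3; Agent 2 gets 9, best alternative 8; Agent 3 gets 4, best alternative 1. No profitable deviation — NE.
(U, Right, S): Agent 1 can switch to D (5 → 7). Not NE.
(U, Right, T): Agent 1 can switch to D (5 → 8). Not NE.
(D, Left, S): Agent 1 can switch to U (0 → 6). Not NE.
(D, Left, T): Agent 1 can switch to U (2 → 4). Not NE.
(D, Center, S): Agent 2 can switch to Left (1 → 3). Not NE.
(D, Center, T): Agent 1 can switch to U (3 → 5). Not NE.
(The remaining 2 profiles each have a profitable deviation by the same check.)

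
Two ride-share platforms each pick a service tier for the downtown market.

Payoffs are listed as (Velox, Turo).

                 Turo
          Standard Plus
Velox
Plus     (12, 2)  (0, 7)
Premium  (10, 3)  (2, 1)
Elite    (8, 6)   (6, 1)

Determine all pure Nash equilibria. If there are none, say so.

There is no pure-strategy Nash equilibrium.

For each player, find the best response to each opponent profile; mutual best responses are the pure NE.
Velox against Standard: payoffs 12, 10, 8 → best response Plus.
Velox against Plus: payoffs 0, 2, 6 → best response Elite.
Turo against Plus: payoffs 2, 7 → best response Plus.
Turo against Premium: payoffs 3, 1 → best response Standard.
Turo against Elite: payoffs 6, 1 → best response Standard.
No profile is a mutual best response for all players.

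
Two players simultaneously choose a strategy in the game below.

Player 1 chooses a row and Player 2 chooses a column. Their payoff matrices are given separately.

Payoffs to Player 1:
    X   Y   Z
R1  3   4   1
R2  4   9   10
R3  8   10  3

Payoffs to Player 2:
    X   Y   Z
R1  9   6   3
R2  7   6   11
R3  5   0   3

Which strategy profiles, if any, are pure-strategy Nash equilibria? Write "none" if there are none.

Pure-strategy Nash equilibria: (R2, Z) and (R3, X)

Player 1 against X: payoffs 3, 4, 8 → best response R3.
Player 1 against Y: payoffs 4, 9, 10 → best response R3.
Player 1 against Z: payoffs 1, 10, 3 → best response R2.
Player 2 against R1: payoffs 9, 6, 3 → best response X.
Player 2 against R2: payoffs 7, 6, 11 → best response Z.
Player 2 against R3: payoffs 5, 0, 3 → best response X.
Mutual best responses: (R2, Z); (R3, X).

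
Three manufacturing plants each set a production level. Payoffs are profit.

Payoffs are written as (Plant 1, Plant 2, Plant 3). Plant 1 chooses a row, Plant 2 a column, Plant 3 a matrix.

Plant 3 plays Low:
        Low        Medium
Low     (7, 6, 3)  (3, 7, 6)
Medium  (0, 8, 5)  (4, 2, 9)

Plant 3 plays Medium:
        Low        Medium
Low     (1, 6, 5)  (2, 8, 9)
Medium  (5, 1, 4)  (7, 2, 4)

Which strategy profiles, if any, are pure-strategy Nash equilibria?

Plant 1 against (Low, Low): payoffs 7, 0 → best response Low.
Plant 1 against (Low, Medium): payoffs 1, 5 → best response Medium.
Plant 1 against (Medium, Low): payoffs 3, 4 → best response Medium.
Plant 1 against (Medium, Medium): payoffs 2, 7 → best response Medium.
Plant 2 against (Low, Low): payoffs 6, 7 → best response Medium.
Plant 2 against (Low, Medium): payoffs 6, 8 → best response Medium.
Plant 2 against (Medium, Low): payoffs 8, 2 → best response Low.
Plant 2 against (Medium, Medium): payoffs 1, 2 → best response Medium.
Plant 3 against (Low, Low): payoffs 3, 5 → best response Medium.
Plant 3 against (Low, Medium): payoffs 6, 9 → best response Medium.
Plant 3 against (Medium, Low): payoffs 5, 4 → best response Low.
Plant 3 against (Medium, Medium): payoffs 9, 4 → best response Low.
No profile is a mutual best response for all players.

none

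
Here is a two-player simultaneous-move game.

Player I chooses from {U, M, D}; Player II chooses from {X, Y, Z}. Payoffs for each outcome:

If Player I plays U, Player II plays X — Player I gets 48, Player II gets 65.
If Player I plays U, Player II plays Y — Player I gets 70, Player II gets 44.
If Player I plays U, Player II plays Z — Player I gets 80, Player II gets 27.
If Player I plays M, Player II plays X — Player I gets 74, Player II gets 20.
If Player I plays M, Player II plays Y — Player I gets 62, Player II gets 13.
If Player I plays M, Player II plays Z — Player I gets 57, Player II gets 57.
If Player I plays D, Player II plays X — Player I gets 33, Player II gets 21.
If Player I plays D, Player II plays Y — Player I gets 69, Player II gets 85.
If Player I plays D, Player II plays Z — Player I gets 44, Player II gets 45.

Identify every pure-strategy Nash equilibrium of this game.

none

For each strategy profile, look for a profitable unilateral deviation.
(U, X): Player I can switch to M (48 → 74). Not NE.
(U, Y): Player II can switch to X (44 → 65). Not NE.
(U, Z): Player II can switch to X (27 → 65). Not NE.
(M, X): Player II can switch to Z (20 → 57). Not NE.
(M, Y): Player I can switch to U (62 → 70). Not NE.
(M, Z): Player I can switch to U (57 → 80). Not NE.
(D, X): Player I can switch to U (33 → 48). Not NE.
(D, Y): Player I can switch to U (69 → 70). Not NE.
(D, Z): Player I can switch to U (44 → 80). Not NE.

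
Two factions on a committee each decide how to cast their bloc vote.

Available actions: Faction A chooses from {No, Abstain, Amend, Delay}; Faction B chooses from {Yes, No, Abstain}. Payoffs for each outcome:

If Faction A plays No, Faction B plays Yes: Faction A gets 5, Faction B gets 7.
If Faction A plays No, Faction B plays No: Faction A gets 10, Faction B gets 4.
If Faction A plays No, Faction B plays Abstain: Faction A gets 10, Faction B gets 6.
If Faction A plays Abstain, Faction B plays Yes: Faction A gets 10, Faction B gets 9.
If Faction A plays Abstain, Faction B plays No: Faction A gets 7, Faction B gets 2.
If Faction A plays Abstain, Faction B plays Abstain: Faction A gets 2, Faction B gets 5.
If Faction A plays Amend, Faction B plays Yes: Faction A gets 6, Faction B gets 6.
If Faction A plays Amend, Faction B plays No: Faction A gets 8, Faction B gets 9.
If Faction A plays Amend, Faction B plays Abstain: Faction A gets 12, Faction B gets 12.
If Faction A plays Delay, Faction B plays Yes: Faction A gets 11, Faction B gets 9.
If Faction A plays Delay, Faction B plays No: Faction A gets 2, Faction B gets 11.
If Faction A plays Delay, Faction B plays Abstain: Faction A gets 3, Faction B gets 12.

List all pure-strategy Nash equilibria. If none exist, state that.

(No, Yes): Faction A can switch to Abstain (5 → 10). Not NE.
(No, No): Faction B can switch to Yes (4 → 7). Not NE.
(No, Abstain): Faction A can switch to Amend (10 → 12). Not NE.
(Abstain, Yes): Faction A can switch to Delay (10 → 11). Not NE.
(Abstain, No): Faction A can switch to No (7 → 10). Not NE.
(Abstain, Abstain): Faction A can switch to No (2 → 10). Not NE.
(Amend, Abstain): Faction A gets 12, best alternative 10; Faction B gets 12, best alternative 9. No profitable deviation — NE.
(The remaining 5 profiles each have a profitable deviation by the same check.)

Pure NE: (Amend, Abstain)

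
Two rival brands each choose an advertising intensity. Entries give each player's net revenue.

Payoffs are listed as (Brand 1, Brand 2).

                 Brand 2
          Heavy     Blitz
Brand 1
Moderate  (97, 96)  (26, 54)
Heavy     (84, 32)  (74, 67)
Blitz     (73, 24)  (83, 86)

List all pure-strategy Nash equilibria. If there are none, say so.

Mark each player's best response to every combination of opponents' strategies; a profile where every player is best-responding is a pure Nash equilibrium.
Brand 1 against Heavy: payoffs 97, 84, 73 → best response Moderate.
Brand 1 against Blitz: payoffs 26, 74, 83 → best response Blitz.
Brand 2 against Moderate: payoffs 96, 54 → best response Heavy.
Brand 2 against Heavy: payoffs 32, 67 → best response Blitz.
Brand 2 against Blitz: payoffs 24, 86 → best response Blitz.
Mutual best responses: (Moderate, Heavy); (Blitz, Blitz).

The pure Nash equilibria are (Moderate, Heavy) and (Blitz, Blitz).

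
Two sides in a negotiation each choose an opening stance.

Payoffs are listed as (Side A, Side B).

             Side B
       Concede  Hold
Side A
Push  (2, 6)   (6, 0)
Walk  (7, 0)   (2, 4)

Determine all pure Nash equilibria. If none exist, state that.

For each player, find the best response to each opponent profile; mutual best responses are the pure NE.
Side A against Concede: payoffs 2, 7 → best response Walk.
Side A against Hold: payoffs 6, 2 → best response Push.
Side B against Push: payoffs 6, 0 → best response Concede.
Side B against Walk: payoffs 0, 4 → best response Hold.
No profile is a mutual best response for all players.

none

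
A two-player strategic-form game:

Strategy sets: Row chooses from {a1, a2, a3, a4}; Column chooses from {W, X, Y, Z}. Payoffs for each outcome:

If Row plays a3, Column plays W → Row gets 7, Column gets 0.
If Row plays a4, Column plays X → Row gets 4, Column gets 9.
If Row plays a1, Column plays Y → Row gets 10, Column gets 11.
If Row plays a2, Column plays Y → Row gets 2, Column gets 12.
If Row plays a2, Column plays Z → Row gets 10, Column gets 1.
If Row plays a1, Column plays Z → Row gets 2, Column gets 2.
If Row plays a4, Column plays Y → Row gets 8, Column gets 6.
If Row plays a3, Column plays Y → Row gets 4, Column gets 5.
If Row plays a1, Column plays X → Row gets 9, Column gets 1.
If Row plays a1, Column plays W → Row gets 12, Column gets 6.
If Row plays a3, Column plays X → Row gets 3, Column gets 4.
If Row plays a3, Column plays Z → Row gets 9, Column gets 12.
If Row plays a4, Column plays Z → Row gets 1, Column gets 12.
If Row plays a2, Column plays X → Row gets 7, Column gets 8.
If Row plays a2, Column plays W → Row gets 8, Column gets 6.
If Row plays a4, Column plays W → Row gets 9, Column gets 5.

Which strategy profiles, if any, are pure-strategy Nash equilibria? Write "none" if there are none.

(a1, W): Column can switch to Y (6 → 11). Not NE.
(a1, X): Column can switch to W (1 → 6). Not NE.
(a1, Y): Row gets 10, best alternative 8; Column gets 11, best alternative 6. No profitable deviation — NE.
(a1, Z): Row can switch to a2 (2 → 10). Not NE.
(a2, W): Row can switch to a1 (8 → 12). Not NE.
(a2, X): Row can switch to a1 (7 → 9). Not NE.
(a2, Y): Row can switch to a1 (2 → 10). Not NE.
(a2, Z): Column can switch to W (1 → 6). Not NE.
(a3, W): Row can switch to a1 (7 → 12). Not NE.
(The remaining 7 profiles each have a profitable deviation by the same check.)

(a1, Y)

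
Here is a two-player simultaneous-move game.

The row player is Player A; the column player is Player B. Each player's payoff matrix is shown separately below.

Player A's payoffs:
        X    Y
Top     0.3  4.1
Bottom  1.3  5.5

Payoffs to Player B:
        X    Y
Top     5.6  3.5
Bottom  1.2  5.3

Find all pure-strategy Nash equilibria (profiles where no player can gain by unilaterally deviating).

For each strategy profile, look for a profitable unilateral deviation.
(Top, X): Player A can switch to Bottom (0.3 → 1.3). Not NE.
(Top, Y): Player A can switch to Bottom (4.1 → 5.5). Not NE.
(Bottom, X): Player B can switch to Y (1.2 → 5.3). Not NE.
(Bottom, Y): Player A gets 5.5, best alternative 4.1; Player B gets 5.3, best alternative 1.2. No profitable deviation — NE.

The unique pure-strategy Nash equilibrium is (Bottom, Y).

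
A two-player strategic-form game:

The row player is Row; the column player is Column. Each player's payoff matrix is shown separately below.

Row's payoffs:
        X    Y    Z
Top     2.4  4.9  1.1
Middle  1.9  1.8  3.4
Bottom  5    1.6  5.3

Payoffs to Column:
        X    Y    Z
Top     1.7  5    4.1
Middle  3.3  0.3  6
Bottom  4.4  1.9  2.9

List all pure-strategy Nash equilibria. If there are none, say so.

Pure-strategy Nash equilibria: (Top, Y); (Bottom, X)

Row against X: payoffs 2.4, 1.9, 5 → best response Bottom.
Row against Y: payoffs 4.9, 1.8, 1.6 → best response Top.
Row against Z: payoffs 1.1, 3.4, 5.3 → best response Bottom.
Column against Top: payoffs 1.7, 5, 4.1 → best response Y.
Column against Middle: payoffs 3.3, 0.3, 6 → best response Z.
Column against Bottom: payoffs 4.4, 1.9, 2.9 → best response X.
Mutual best responses: (Top, Y); (Bottom, X).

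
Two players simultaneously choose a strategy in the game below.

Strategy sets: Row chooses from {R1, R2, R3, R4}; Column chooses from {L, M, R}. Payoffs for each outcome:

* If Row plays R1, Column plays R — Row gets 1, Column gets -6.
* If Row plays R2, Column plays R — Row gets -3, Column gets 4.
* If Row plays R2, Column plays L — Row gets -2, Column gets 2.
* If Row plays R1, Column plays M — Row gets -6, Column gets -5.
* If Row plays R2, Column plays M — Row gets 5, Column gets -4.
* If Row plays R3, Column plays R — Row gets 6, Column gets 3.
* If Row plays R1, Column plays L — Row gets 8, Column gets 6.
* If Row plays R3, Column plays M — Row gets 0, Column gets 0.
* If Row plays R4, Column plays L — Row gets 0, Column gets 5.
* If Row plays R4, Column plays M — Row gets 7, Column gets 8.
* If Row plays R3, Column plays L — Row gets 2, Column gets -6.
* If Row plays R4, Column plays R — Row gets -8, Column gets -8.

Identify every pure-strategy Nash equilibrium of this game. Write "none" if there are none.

(R1, L) and (R3, R) and (R4, M)

Row against L: payoffs 8, -2, 2, 0 → best response R1.
Row against M: payoffs -6, 5, 0, 7 → best response R4.
Row against R: payoffs 1, -3, 6, -8 → best response R3.
Column against R1: payoffs 6, -5, -6 → best response L.
Column against R2: payoffs 2, -4, 4 → best response R.
Column against R3: payoffs -6, 0, 3 → best response R.
Column against R4: payoffs 5, 8, -8 → best response M.
Mutual best responses: (R1, L); (R3, R); (R4, M).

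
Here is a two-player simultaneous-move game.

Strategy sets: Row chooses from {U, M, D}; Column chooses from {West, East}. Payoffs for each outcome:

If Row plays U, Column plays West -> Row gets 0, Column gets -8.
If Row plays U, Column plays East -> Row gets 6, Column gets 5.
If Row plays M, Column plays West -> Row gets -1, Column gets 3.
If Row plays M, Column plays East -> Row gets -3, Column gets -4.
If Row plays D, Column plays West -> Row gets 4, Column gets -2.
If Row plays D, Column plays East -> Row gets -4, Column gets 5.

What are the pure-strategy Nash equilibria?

Row against West: payoffs 0, -1, 4 → best response D.
Row against East: payoffs 6, -3, -4 → best response U.
Column against U: payoffs -8, 5 → best response East.
Column against M: payoffs 3, -4 → best response West.
Column against D: payoffs -2, 5 → best response East.
Mutual best responses: (U, East).

The unique pure-strategy Nash equilibrium is (U, East).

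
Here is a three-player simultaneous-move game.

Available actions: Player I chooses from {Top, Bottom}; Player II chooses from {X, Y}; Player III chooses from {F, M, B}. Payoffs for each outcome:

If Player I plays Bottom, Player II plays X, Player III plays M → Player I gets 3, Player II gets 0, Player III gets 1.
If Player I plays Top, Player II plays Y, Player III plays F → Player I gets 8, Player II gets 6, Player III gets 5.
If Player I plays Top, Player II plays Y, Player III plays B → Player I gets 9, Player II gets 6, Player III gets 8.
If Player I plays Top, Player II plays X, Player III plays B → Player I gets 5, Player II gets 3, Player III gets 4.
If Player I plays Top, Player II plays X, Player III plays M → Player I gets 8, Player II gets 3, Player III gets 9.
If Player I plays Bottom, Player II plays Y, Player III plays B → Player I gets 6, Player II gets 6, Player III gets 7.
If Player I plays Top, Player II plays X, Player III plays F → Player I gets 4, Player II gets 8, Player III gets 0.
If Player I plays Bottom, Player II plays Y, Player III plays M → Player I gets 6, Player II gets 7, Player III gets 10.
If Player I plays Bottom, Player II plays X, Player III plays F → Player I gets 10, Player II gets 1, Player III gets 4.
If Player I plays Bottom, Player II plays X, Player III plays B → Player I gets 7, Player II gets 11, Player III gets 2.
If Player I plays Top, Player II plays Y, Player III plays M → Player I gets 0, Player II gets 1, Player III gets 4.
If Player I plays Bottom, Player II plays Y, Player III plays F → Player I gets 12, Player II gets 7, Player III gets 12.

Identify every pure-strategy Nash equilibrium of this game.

For each player, find the best response to each opponent profile; mutual best responses are the pure NE.
Player I against (X, F): payoffs 4, 10 → best response Bottom.
Player I against (X, M): payoffs 8, 3 → best response Top.
Player I against (X, B): payoffs 5, 7 → best response Bottom.
Player I against (Y, F): payoffs 8, 12 → best response Bottom.
Player I against (Y, M): payoffs 0, 6 → best response Bottom.
Player I against (Y, B): payoffs 9, 6 → best response Top.
Player II against (Top, F): payoffs 8, 6 → best response X.
Player II against (Top, M): payoffs 3, 1 → best response X.
Player II against (Top, B): payoffs 3, 6 → best response Y.
Player II against (Bottom, F): payoffs 1, 7 → best response Y.
Player II against (Bottom, M): payoffs 0, 7 → best response Y.
Player II against (Bottom, B): payoffs 11, 6 → best response X.
Player III against (Top, X): payoffs 0, 9, 4 → best response M.
Player III against (Top, Y): payoffs 5, 4, 8 → best response B.
Player III against (Bottom, X): payoffs 4, 1, 2 → best response F.
Player III against (Bottom, Y): payoffs 12, 10, 7 → best response F.
Mutual best responses: (Top, X, M); (Top, Y, B); (Bottom, Y, F).

The pure Nash equilibria are (Top, X, M), (Top, Y, B), (Bottom, Y, F).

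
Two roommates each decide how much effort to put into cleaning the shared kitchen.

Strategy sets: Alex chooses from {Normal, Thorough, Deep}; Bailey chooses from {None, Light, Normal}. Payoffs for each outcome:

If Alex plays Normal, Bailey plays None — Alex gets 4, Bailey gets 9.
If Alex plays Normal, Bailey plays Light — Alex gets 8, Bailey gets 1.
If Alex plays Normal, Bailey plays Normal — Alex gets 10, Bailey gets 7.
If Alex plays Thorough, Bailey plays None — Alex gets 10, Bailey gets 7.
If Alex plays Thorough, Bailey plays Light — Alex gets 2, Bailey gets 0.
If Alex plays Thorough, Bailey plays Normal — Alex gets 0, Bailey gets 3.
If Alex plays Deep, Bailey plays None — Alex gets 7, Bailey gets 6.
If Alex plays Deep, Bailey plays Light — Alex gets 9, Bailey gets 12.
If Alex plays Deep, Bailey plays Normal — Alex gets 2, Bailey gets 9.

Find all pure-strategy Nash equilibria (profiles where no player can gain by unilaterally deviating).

The pure Nash equilibria are (Thorough, None), (Deep, Light).

Alex against None: payoffs 4, 10, 7 → best response Thorough.
Alex against Light: payoffs 8, 2, 9 → best response Deep.
Alex against Normal: payoffs 10, 0, 2 → best response Normal.
Bailey against Normal: payoffs 9, 1, 7 → best response None.
Bailey against Thorough: payoffs 7, 0, 3 → best response None.
Bailey against Deep: payoffs 6, 12, 9 → best response Light.
Mutual best responses: (Thorough, None); (Deep, Light).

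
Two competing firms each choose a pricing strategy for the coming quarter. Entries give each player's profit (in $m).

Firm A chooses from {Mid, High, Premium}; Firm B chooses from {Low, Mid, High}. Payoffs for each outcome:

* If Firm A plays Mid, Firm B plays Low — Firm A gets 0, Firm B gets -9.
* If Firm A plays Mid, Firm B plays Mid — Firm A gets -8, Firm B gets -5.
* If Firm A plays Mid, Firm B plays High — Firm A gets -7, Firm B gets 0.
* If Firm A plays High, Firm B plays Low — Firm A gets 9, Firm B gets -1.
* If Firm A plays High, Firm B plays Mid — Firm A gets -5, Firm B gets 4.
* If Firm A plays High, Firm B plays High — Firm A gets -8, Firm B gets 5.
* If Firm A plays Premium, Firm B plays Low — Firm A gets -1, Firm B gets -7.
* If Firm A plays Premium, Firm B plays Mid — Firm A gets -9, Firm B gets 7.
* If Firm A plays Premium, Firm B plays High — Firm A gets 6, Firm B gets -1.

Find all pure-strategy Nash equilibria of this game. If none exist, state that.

(Mid, Low): Firm A can switch to High (0 → 9). Not NE.
(Mid, Mid): Firm A can switch to High (-8 → -5). Not NE.
(Mid, High): Firm A can switch to Premium (-7 → 6). Not NE.
(High, Low): Firm B can switch to Mid (-1 → 4). Not NE.
(High, Mid): Firm B can switch to High (4 → 5). Not NE.
(High, High): Firm A can switch to Mid (-8 → -7). Not NE.
(Premium, Low): Firm A can switch to Mid (-1 → 0). Not NE.
(Premium, Mid): Firm A can switch to Mid (-9 → -8). Not NE.
(The remaining 1 profile has a profitable deviation by the same check.)

This game has no pure Nash equilibrium.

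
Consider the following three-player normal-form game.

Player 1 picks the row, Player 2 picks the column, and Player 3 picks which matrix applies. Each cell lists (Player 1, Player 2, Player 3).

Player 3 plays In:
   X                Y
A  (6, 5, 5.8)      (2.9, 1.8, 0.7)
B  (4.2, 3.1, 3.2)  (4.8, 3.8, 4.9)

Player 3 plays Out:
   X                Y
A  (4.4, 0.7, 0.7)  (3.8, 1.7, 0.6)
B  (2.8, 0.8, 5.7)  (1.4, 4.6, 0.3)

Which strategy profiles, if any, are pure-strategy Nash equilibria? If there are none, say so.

(A, X, In), (B, Y, In)

Player 1 against (X, In): payoffs 6, 4.2 → best response A.
Player 1 against (X, Out): payoffs 4.4, 2.8 → best response A.
Player 1 against (Y, In): payoffs 2.9, 4.8 → best response B.
Player 1 against (Y, Out): payoffs 3.8, 1.4 → best response A.
Player 2 against (A, In): payoffs 5, 1.8 → best response X.
Player 2 against (A, Out): payoffs 0.7, 1.7 → best response Y.
Player 2 against (B, In): payoffs 3.1, 3.8 → best response Y.
Player 2 against (B, Out): payoffs 0.8, 4.6 → best response Y.
Player 3 against (A, X): payoffs 5.8, 0.7 → best response In.
Player 3 against (A, Y): payoffs 0.7, 0.6 → best response In.
Player 3 against (B, X): payoffs 3.2, 5.7 → best response Out.
Player 3 against (B, Y): payoffs 4.9, 0.3 → best response In.
Mutual best responses: (A, X, In); (B, Y, In).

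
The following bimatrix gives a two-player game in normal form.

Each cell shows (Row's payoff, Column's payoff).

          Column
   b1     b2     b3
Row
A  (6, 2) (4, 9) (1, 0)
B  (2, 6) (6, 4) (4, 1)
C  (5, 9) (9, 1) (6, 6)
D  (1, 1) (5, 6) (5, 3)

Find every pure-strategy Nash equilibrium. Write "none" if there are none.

For each player, find the best response to each opponent profile; mutual best responses are the pure NE.
Row against b1: payoffs 6, 2, 5, 1 → best response A.
Row against b2: payoffs 4, 6, 9, 5 → best response C.
Row against b3: payoffs 1, 4, 6, 5 → best response C.
Column against A: payoffs 2, 9, 0 → best response b2.
Column against B: payoffs 6, 4, 1 → best response b1.
Column against C: payoffs 9, 1, 6 → best response b1.
Column against D: payoffs 1, 6, 3 → best response b2.
No profile is a mutual best response for all players.

This game has no pure Nash equilibrium.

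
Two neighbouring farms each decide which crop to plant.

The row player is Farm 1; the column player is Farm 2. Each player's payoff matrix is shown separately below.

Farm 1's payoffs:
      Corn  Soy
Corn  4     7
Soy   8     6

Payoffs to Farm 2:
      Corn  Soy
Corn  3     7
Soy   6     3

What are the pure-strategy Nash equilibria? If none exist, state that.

For each strategy profile, look for a profitable unilateral deviation.
(Corn, Corn): Farm 1 can switch to Soy (4 → 8). Not NE.
(Corn, Soy): Farm 1 gets 7, best alternative 6; Farm 2 gets 7, best alternative 3. No profitable deviation — NE.
(Soy, Corn): Farm 1 gets 8, best alternative 4; Farm 2 gets 6, best alternative 3. No profitable deviation — NE.
(Soy, Soy): Farm 1 can switch to Corn (6 → 7). Not NE.

(Corn, Soy) and (Soy, Corn)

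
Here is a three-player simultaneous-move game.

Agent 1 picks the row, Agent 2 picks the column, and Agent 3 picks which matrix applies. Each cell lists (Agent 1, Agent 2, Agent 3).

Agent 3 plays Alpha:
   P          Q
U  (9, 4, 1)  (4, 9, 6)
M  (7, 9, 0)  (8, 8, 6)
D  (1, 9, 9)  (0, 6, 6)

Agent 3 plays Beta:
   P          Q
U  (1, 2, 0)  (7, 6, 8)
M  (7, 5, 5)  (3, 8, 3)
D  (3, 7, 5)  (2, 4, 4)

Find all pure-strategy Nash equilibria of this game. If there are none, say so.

Check each profile: it is a Nash equilibrium iff no player can strictly gain by switching unilaterally.
(U, P, Alpha): Agent 2 can switch to Q (4 → 9). Not NE.
(U, P, Beta): Agent 1 can switch to M (1 → 7). Not NE.
(U, Q, Alpha): Agent 1 can switch to M (4 → 8). Not NE.
(U, Q, Beta): Agent 1 gets 7, best alternative 3; Agent 2 gets 6, best alternative 2; Agent 3 gets 8, best alternative 6. No profitable deviation — NE.
(M, P, Alpha): Agent 1 can switch to U (7 → 9). Not NE.
(M, P, Beta): Agent 2 can switch to Q (5 → 8). Not NE.
(M, Q, Alpha): Agent 2 can switch to P (8 → 9). Not NE.
(M, Q, Beta): Agent 1 can switch to U (3 → 7). Not NE.
(D, P, Alpha): Agent 1 can switch to U (1 → 9). Not NE.
(D, P, Beta): Agent 1 can switch to M (3 → 7). Not NE.
(D, Q, Alpha): Agent 1 can switch to U (0 → 4). Not NE.
(The remaining 1 profile has a profitable deviation by the same check.)

The unique pure-strategy Nash equilibrium is (U, Q, Beta).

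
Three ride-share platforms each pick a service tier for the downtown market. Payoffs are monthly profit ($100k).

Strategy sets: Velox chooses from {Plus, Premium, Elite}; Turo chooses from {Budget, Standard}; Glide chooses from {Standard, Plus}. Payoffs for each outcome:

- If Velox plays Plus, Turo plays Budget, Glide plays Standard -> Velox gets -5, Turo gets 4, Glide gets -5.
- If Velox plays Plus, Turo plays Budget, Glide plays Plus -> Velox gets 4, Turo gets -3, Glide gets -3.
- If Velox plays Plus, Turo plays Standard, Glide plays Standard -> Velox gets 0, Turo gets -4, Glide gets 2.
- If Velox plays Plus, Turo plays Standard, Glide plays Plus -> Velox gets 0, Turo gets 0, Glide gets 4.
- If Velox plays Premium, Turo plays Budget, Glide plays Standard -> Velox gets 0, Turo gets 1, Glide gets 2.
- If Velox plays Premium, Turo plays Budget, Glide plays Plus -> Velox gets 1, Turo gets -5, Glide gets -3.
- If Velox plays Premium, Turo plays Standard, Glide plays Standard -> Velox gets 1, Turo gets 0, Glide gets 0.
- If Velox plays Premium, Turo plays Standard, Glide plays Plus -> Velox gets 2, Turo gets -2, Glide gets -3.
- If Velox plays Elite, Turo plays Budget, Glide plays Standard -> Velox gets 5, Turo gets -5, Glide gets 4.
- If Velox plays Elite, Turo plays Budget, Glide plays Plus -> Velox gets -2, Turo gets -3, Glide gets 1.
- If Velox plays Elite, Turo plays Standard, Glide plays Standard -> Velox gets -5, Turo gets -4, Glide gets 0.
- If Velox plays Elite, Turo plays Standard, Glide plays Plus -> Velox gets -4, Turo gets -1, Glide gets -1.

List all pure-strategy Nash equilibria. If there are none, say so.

Velox against (Budget, Standard): payoffs -5, 0, 5 → best response Elite.
Velox against (Budget, Plus): payoffs 4, 1, -2 → best response Plus.
Velox against (Standard, Standard): payoffs 0, 1, -5 → best response Premium.
Velox against (Standard, Plus): payoffs 0, 2, -4 → best response Premium.
Turo against (Plus, Standard): payoffs 4, -4 → best response Budget.
Turo against (Plus, Plus): payoffs -3, 0 → best response Standard.
Turo against (Premium, Standard): payoffs 1, 0 → best response Budget.
Turo against (Premium, Plus): payoffs -5, -2 → best response Standard.
Turo against (Elite, Standard): payoffs -5, -4 → best response Standard.
Turo against (Elite, Plus): payoffs -3, -1 → best response Standard.
Glide against (Plus, Budget): payoffs -5, -3 → best response Plus.
Glide against (Plus, Standard): payoffs 2, 4 → best response Plus.
Glide against (Premium, Budget): payoffs 2, -3 → best response Standard.
Glide against (Premium, Standard): payoffs 0, -3 → best response Standard.
Glide against (Elite, Budget): payoffs 4, 1 → best response Standard.
Glide against (Elite, Standard): payoffs 0, -1 → best response Standard.
No profile is a mutual best response for all players.

none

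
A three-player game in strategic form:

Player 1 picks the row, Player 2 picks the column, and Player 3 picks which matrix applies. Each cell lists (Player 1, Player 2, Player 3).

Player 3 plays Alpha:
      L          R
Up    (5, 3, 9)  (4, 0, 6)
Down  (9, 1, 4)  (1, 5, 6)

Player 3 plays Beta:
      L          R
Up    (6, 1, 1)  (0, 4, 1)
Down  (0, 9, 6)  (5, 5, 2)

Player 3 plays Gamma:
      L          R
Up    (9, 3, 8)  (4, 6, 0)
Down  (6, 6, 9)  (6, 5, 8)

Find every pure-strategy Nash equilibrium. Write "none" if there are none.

No pure-strategy Nash equilibrium.

Player 1 against (L, Alpha): payoffs 5, 9 → best response Down.
Player 1 against (L, Beta): payoffs 6, 0 → best response Up.
Player 1 against (L, Gamma): payoffs 9, 6 → best response Up.
Player 1 against (R, Alpha): payoffs 4, 1 → best response Up.
Player 1 against (R, Beta): payoffs 0, 5 → best response Down.
Player 1 against (R, Gamma): payoffs 4, 6 → best response Down.
Player 2 against (Up, Alpha): payoffs 3, 0 → best response L.
Player 2 against (Up, Beta): payoffs 1, 4 → best response R.
Player 2 against (Up, Gamma): payoffs 3, 6 → best response R.
Player 2 against (Down, Alpha): payoffs 1, 5 → best response R.
Player 2 against (Down, Beta): payoffs 9, 5 → best response L.
Player 2 against (Down, Gamma): payoffs 6, 5 → best response L.
Player 3 against (Up, L): payoffs 9, 1, 8 → best response Alpha.
Player 3 against (Up, R): payoffs 6, 1, 0 → best response Alpha.
Player 3 against (Down, L): payoffs 4, 6, 9 → best response Gamma.
Player 3 against (Down, R): payoffs 6, 2, 8 → best response Gamma.
No profile is a mutual best response for all players.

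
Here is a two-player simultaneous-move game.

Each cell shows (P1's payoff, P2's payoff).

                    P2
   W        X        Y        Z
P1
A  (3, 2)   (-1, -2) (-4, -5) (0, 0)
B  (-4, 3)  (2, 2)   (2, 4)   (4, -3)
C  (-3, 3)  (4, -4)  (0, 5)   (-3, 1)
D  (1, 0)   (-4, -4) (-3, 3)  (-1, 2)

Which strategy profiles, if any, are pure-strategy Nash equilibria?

(A, W); (B, Y)

(A, W): P1 gets 3, best alternative 1; P2 gets 2, best alternative 0. No profitable deviation — NE.
(A, X): P1 can switch to B (-1 → 2). Not NE.
(A, Y): P1 can switch to B (-4 → 2). Not NE.
(A, Z): P1 can switch to B (0 → 4). Not NE.
(B, W): P1 can switch to A (-4 → 3). Not NE.
(B, X): P1 can switch to C (2 → 4). Not NE.
(B, Y): P1 gets 2, best alternative 0; P2 gets 4, best alternative 3. No profitable deviation — NE.
(B, Z): P2 can switch to W (-3 → 3). Not NE.
(C, W): P1 can switch to A (-3 → 3). Not NE.
(C, X): P2 can switch to W (-4 → 3). Not NE.
(C, Y): P1 can switch to B (0 → 2). Not NE.
(C, Z): P1 can switch to A (-3 → 0). Not NE.
(The remaining 4 profiles each have a profitable deviation by the same check.)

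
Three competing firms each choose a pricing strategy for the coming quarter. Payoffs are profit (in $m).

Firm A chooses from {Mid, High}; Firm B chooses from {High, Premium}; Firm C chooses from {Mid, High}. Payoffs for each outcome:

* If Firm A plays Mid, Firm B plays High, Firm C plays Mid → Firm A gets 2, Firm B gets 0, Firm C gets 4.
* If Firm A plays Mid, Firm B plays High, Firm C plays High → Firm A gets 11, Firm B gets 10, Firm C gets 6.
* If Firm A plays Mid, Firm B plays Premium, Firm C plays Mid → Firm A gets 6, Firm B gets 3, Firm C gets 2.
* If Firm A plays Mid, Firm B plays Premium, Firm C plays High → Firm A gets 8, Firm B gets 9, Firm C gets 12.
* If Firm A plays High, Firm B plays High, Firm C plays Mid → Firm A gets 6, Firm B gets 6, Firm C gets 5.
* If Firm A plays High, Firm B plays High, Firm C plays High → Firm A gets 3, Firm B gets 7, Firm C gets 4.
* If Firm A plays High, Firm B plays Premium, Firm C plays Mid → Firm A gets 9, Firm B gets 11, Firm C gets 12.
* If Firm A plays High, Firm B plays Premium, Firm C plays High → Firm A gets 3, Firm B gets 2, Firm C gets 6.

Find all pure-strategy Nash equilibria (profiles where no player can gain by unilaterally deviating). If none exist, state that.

For each strategy profile, look for a profitable unilateral deviation.
(Mid, High, Mid): Firm A can switch to High (2 → 6). Not NE.
(Mid, High, High): Firm A gets 11, best alternative 3; Firm B gets 10, best alternative 9; Firm C gets 6, best alternative 4. No profitable deviation — NE.
(Mid, Premium, Mid): Firm A can switch to High (6 → 9). Not NE.
(Mid, Premium, High): Firm B can switch to High (9 → 10). Not NE.
(High, High, Mid): Firm B can switch to Premium (6 → 11). Not NE.
(High, High, High): Firm A can switch to Mid (3 → 11). Not NE.
(High, Premium, Mid): Firm A gets 9, best alternative 6; Firm B gets 11, best alternative 6; Firm C gets 12, best alternative 6. No profitable deviation — NE.
(High, Premium, High): Firm A can switch to Mid (3 → 8). Not NE.

(Mid, High, High), (High, Premium, Mid)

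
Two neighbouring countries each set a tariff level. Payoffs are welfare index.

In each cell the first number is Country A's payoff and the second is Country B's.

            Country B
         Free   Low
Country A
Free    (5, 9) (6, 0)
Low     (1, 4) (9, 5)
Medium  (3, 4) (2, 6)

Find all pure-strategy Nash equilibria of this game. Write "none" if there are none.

Pure-strategy Nash equilibria: (Free, Free) and (Low, Low)

For each player, find the best response to each opponent profile; mutual best responses are the pure NE.
Country A against Free: payoffs 5, 1, 3 → best response Free.
Country A against Low: payoffs 6, 9, 2 → best response Low.
Country B against Free: payoffs 9, 0 → best response Free.
Country B against Low: payoffs 4, 5 → best response Low.
Country B against Medium: payoffs 4, 6 → best response Low.
Mutual best responses: (Free, Free); (Low, Low).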